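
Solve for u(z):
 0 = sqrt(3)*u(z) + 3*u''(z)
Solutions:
 u(z) = C1*sin(3^(3/4)*z/3) + C2*cos(3^(3/4)*z/3)


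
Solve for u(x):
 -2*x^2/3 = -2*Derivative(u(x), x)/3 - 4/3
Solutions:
 u(x) = C1 + x^3/3 - 2*x


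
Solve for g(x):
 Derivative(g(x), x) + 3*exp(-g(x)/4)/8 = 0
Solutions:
 g(x) = 4*log(C1 - 3*x/32)


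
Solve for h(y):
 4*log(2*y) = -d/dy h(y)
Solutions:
 h(y) = C1 - 4*y*log(y) - y*log(16) + 4*y


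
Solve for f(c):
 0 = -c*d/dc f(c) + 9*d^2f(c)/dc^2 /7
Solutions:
 f(c) = C1 + C2*erfi(sqrt(14)*c/6)


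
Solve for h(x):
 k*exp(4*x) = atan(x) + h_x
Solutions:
 h(x) = C1 + k*exp(4*x)/4 - x*atan(x) + log(x^2 + 1)/2


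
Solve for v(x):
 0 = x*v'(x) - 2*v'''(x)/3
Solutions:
 v(x) = C1 + Integral(C2*airyai(2^(2/3)*3^(1/3)*x/2) + C3*airybi(2^(2/3)*3^(1/3)*x/2), x)


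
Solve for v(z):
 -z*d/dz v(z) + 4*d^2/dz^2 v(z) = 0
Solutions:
 v(z) = C1 + C2*erfi(sqrt(2)*z/4)


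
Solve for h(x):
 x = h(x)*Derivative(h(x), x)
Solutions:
 h(x) = -sqrt(C1 + x^2)
 h(x) = sqrt(C1 + x^2)


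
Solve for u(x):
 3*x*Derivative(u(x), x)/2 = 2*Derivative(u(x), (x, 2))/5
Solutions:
 u(x) = C1 + C2*erfi(sqrt(30)*x/4)


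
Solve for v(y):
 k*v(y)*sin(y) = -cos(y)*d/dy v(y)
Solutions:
 v(y) = C1*exp(k*log(cos(y)))


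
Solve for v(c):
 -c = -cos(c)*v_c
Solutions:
 v(c) = C1 + Integral(c/cos(c), c)


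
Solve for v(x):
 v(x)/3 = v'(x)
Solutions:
 v(x) = C1*exp(x/3)


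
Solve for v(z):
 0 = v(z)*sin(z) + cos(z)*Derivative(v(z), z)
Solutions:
 v(z) = C1*cos(z)


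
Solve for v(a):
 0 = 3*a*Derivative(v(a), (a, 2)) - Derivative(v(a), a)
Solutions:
 v(a) = C1 + C2*a^(4/3)


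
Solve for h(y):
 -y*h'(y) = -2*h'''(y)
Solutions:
 h(y) = C1 + Integral(C2*airyai(2^(2/3)*y/2) + C3*airybi(2^(2/3)*y/2), y)


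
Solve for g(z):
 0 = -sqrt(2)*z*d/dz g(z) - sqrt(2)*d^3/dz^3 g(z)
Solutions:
 g(z) = C1 + Integral(C2*airyai(-z) + C3*airybi(-z), z)


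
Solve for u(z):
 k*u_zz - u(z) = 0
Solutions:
 u(z) = C1*exp(-z*sqrt(1/k)) + C2*exp(z*sqrt(1/k))


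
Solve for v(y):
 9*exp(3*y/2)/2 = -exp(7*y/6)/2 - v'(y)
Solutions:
 v(y) = C1 - 3*exp(7*y/6)/7 - 3*exp(3*y/2)


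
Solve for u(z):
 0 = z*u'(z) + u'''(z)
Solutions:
 u(z) = C1 + Integral(C2*airyai(-z) + C3*airybi(-z), z)


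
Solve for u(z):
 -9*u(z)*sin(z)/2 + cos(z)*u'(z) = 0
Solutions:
 u(z) = C1/cos(z)^(9/2)


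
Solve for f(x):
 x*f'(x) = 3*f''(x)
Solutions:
 f(x) = C1 + C2*erfi(sqrt(6)*x/6)


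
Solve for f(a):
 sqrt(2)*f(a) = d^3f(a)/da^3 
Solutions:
 f(a) = C3*exp(2^(1/6)*a) + (C1*sin(2^(1/6)*sqrt(3)*a/2) + C2*cos(2^(1/6)*sqrt(3)*a/2))*exp(-2^(1/6)*a/2)


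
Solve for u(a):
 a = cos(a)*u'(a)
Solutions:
 u(a) = C1 + Integral(a/cos(a), a)


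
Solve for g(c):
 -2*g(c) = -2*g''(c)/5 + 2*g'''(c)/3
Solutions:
 g(c) = C1*exp(c*(2*2^(1/3)/(5*sqrt(5565) + 373)^(1/3) + 4 + 2^(2/3)*(5*sqrt(5565) + 373)^(1/3))/20)*sin(2^(1/3)*sqrt(3)*c*(-2^(1/3)*(5*sqrt(5565) + 373)^(1/3) + 2/(5*sqrt(5565) + 373)^(1/3))/20) + C2*exp(c*(2*2^(1/3)/(5*sqrt(5565) + 373)^(1/3) + 4 + 2^(2/3)*(5*sqrt(5565) + 373)^(1/3))/20)*cos(2^(1/3)*sqrt(3)*c*(-2^(1/3)*(5*sqrt(5565) + 373)^(1/3) + 2/(5*sqrt(5565) + 373)^(1/3))/20) + C3*exp(c*(-2^(2/3)*(5*sqrt(5565) + 373)^(1/3) - 2*2^(1/3)/(5*sqrt(5565) + 373)^(1/3) + 2)/10)


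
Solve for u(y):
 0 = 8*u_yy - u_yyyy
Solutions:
 u(y) = C1 + C2*y + C3*exp(-2*sqrt(2)*y) + C4*exp(2*sqrt(2)*y)


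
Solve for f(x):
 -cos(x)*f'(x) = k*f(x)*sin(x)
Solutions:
 f(x) = C1*exp(k*log(cos(x)))


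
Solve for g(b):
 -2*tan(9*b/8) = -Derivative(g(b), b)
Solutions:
 g(b) = C1 - 16*log(cos(9*b/8))/9


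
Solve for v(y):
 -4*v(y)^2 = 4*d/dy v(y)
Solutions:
 v(y) = 1/(C1 + y)


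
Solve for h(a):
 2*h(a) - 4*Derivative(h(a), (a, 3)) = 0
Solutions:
 h(a) = C3*exp(2^(2/3)*a/2) + (C1*sin(2^(2/3)*sqrt(3)*a/4) + C2*cos(2^(2/3)*sqrt(3)*a/4))*exp(-2^(2/3)*a/4)


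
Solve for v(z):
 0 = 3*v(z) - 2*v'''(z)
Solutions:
 v(z) = C3*exp(2^(2/3)*3^(1/3)*z/2) + (C1*sin(2^(2/3)*3^(5/6)*z/4) + C2*cos(2^(2/3)*3^(5/6)*z/4))*exp(-2^(2/3)*3^(1/3)*z/4)


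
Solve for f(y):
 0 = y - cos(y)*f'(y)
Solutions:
 f(y) = C1 + Integral(y/cos(y), y)


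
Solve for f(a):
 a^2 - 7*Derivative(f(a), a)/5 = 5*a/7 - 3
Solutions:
 f(a) = C1 + 5*a^3/21 - 25*a^2/98 + 15*a/7


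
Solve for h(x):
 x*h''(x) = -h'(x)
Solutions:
 h(x) = C1 + C2*log(x)


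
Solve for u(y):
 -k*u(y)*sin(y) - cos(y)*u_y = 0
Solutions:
 u(y) = C1*exp(k*log(cos(y)))


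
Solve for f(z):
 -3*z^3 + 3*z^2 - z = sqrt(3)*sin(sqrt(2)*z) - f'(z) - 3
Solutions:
 f(z) = C1 + 3*z^4/4 - z^3 + z^2/2 - 3*z - sqrt(6)*cos(sqrt(2)*z)/2


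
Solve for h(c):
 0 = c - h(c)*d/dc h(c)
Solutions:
 h(c) = -sqrt(C1 + c^2)
 h(c) = sqrt(C1 + c^2)


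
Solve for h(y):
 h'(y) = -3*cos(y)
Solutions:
 h(y) = C1 - 3*sin(y)


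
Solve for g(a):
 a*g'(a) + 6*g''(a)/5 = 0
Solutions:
 g(a) = C1 + C2*erf(sqrt(15)*a/6)


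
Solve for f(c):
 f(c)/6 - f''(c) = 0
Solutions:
 f(c) = C1*exp(-sqrt(6)*c/6) + C2*exp(sqrt(6)*c/6)


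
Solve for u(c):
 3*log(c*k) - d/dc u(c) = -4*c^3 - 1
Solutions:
 u(c) = C1 + c^4 + 3*c*log(c*k) - 2*c


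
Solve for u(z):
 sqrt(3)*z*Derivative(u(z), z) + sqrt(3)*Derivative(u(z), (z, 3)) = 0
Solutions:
 u(z) = C1 + Integral(C2*airyai(-z) + C3*airybi(-z), z)


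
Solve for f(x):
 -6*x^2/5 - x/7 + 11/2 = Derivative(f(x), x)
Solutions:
 f(x) = C1 - 2*x^3/5 - x^2/14 + 11*x/2


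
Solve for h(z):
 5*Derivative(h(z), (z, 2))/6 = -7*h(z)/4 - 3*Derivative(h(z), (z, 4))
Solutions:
 h(z) = (C1*sin(sqrt(2)*3^(3/4)*7^(1/4)*z*cos(atan(sqrt(731)/5)/2)/6) + C2*cos(sqrt(2)*3^(3/4)*7^(1/4)*z*cos(atan(sqrt(731)/5)/2)/6))*exp(-sqrt(2)*3^(3/4)*7^(1/4)*z*sin(atan(sqrt(731)/5)/2)/6) + (C3*sin(sqrt(2)*3^(3/4)*7^(1/4)*z*cos(atan(sqrt(731)/5)/2)/6) + C4*cos(sqrt(2)*3^(3/4)*7^(1/4)*z*cos(atan(sqrt(731)/5)/2)/6))*exp(sqrt(2)*3^(3/4)*7^(1/4)*z*sin(atan(sqrt(731)/5)/2)/6)


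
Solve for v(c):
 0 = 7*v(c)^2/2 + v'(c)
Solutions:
 v(c) = 2/(C1 + 7*c)


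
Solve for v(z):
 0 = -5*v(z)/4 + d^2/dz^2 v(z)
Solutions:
 v(z) = C1*exp(-sqrt(5)*z/2) + C2*exp(sqrt(5)*z/2)


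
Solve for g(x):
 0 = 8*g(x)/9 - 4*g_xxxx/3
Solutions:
 g(x) = C1*exp(-2^(1/4)*3^(3/4)*x/3) + C2*exp(2^(1/4)*3^(3/4)*x/3) + C3*sin(2^(1/4)*3^(3/4)*x/3) + C4*cos(2^(1/4)*3^(3/4)*x/3)


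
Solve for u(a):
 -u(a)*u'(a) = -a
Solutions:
 u(a) = -sqrt(C1 + a^2)
 u(a) = sqrt(C1 + a^2)


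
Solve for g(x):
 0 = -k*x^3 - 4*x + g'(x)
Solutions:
 g(x) = C1 + k*x^4/4 + 2*x^2


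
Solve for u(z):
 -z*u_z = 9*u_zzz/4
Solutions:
 u(z) = C1 + Integral(C2*airyai(-2^(2/3)*3^(1/3)*z/3) + C3*airybi(-2^(2/3)*3^(1/3)*z/3), z)


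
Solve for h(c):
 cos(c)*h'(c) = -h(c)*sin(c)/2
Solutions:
 h(c) = C1*sqrt(cos(c))


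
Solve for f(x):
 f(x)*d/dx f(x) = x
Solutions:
 f(x) = -sqrt(C1 + x^2)
 f(x) = sqrt(C1 + x^2)


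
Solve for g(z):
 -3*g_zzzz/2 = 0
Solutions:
 g(z) = C1 + C2*z + C3*z^2 + C4*z^3


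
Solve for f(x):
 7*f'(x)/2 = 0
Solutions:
 f(x) = C1


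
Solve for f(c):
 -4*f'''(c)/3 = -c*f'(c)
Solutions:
 f(c) = C1 + Integral(C2*airyai(6^(1/3)*c/2) + C3*airybi(6^(1/3)*c/2), c)


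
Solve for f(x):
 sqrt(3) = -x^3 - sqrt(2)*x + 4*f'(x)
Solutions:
 f(x) = C1 + x^4/16 + sqrt(2)*x^2/8 + sqrt(3)*x/4


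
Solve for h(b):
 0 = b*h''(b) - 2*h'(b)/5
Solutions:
 h(b) = C1 + C2*b^(7/5)


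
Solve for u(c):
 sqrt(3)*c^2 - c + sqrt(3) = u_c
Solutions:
 u(c) = C1 + sqrt(3)*c^3/3 - c^2/2 + sqrt(3)*c


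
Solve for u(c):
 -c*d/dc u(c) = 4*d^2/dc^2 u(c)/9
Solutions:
 u(c) = C1 + C2*erf(3*sqrt(2)*c/4)


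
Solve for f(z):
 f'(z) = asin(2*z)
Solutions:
 f(z) = C1 + z*asin(2*z) + sqrt(1 - 4*z^2)/2


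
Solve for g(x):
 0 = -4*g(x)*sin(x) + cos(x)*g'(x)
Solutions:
 g(x) = C1/cos(x)^4


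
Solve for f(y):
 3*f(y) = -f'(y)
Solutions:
 f(y) = C1*exp(-3*y)


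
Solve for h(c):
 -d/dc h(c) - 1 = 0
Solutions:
 h(c) = C1 - c


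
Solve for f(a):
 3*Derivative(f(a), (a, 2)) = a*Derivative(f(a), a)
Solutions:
 f(a) = C1 + C2*erfi(sqrt(6)*a/6)


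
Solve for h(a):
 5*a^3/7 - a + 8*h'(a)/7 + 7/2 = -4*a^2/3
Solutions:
 h(a) = C1 - 5*a^4/32 - 7*a^3/18 + 7*a^2/16 - 49*a/16


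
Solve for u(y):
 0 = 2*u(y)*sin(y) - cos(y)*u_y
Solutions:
 u(y) = C1/cos(y)^2


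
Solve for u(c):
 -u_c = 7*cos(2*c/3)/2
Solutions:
 u(c) = C1 - 21*sin(2*c/3)/4


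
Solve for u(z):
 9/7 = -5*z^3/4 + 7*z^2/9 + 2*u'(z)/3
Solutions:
 u(z) = C1 + 15*z^4/32 - 7*z^3/18 + 27*z/14


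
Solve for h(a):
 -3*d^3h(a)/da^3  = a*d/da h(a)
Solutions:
 h(a) = C1 + Integral(C2*airyai(-3^(2/3)*a/3) + C3*airybi(-3^(2/3)*a/3), a)


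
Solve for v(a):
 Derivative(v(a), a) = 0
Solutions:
 v(a) = C1


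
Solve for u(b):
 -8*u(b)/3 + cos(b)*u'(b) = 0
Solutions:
 u(b) = C1*(sin(b) + 1)^(4/3)/(sin(b) - 1)^(4/3)


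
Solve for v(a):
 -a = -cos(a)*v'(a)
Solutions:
 v(a) = C1 + Integral(a/cos(a), a)


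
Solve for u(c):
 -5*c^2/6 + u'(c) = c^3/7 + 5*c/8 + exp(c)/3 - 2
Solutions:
 u(c) = C1 + c^4/28 + 5*c^3/18 + 5*c^2/16 - 2*c + exp(c)/3


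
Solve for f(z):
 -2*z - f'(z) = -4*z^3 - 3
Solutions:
 f(z) = C1 + z^4 - z^2 + 3*z


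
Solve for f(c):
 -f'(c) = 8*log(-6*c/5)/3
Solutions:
 f(c) = C1 - 8*c*log(-c)/3 + 8*c*(-log(6) + 1 + log(5))/3


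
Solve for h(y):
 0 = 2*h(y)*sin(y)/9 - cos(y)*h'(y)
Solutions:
 h(y) = C1/cos(y)^(2/9)


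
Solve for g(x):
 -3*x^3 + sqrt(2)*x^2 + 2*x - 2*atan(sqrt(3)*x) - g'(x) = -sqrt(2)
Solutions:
 g(x) = C1 - 3*x^4/4 + sqrt(2)*x^3/3 + x^2 - 2*x*atan(sqrt(3)*x) + sqrt(2)*x + sqrt(3)*log(3*x^2 + 1)/3


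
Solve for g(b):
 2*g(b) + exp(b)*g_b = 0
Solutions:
 g(b) = C1*exp(2*exp(-b))


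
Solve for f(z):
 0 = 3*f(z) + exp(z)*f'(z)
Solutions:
 f(z) = C1*exp(3*exp(-z))


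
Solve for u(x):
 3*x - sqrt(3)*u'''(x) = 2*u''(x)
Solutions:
 u(x) = C1 + C2*x + C3*exp(-2*sqrt(3)*x/3) + x^3/4 - 3*sqrt(3)*x^2/8


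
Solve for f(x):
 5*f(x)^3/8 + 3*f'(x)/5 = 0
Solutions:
 f(x) = -2*sqrt(3)*sqrt(-1/(C1 - 25*x))
 f(x) = 2*sqrt(3)*sqrt(-1/(C1 - 25*x))


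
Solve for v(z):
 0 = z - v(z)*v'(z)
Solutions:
 v(z) = -sqrt(C1 + z^2)
 v(z) = sqrt(C1 + z^2)


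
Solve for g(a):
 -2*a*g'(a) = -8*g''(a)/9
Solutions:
 g(a) = C1 + C2*erfi(3*sqrt(2)*a/4)


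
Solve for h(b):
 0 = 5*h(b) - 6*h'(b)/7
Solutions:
 h(b) = C1*exp(35*b/6)


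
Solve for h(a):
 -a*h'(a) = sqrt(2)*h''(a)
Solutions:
 h(a) = C1 + C2*erf(2^(1/4)*a/2)


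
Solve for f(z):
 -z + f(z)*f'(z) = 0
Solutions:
 f(z) = -sqrt(C1 + z^2)
 f(z) = sqrt(C1 + z^2)


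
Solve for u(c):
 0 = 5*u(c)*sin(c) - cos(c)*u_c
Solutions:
 u(c) = C1/cos(c)^5


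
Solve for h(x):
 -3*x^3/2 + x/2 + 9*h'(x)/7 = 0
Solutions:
 h(x) = C1 + 7*x^4/24 - 7*x^2/36


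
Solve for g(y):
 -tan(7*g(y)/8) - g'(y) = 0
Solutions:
 g(y) = -8*asin(C1*exp(-7*y/8))/7 + 8*pi/7
 g(y) = 8*asin(C1*exp(-7*y/8))/7


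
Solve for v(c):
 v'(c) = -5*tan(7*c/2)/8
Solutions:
 v(c) = C1 + 5*log(cos(7*c/2))/28


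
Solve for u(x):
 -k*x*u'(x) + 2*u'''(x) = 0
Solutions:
 u(x) = C1 + Integral(C2*airyai(2^(2/3)*k^(1/3)*x/2) + C3*airybi(2^(2/3)*k^(1/3)*x/2), x)


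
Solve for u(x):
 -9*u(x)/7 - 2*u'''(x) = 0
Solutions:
 u(x) = C3*exp(-42^(2/3)*x/14) + (C1*sin(3*14^(2/3)*3^(1/6)*x/28) + C2*cos(3*14^(2/3)*3^(1/6)*x/28))*exp(42^(2/3)*x/28)


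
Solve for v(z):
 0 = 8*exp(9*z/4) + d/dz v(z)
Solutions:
 v(z) = C1 - 32*exp(9*z/4)/9


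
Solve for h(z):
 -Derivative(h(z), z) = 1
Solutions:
 h(z) = C1 - z


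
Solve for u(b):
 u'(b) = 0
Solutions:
 u(b) = C1


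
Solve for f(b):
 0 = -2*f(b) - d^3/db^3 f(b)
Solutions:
 f(b) = C3*exp(-2^(1/3)*b) + (C1*sin(2^(1/3)*sqrt(3)*b/2) + C2*cos(2^(1/3)*sqrt(3)*b/2))*exp(2^(1/3)*b/2)


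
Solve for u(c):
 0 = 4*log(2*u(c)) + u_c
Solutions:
 Integral(1/(log(_y) + log(2)), (_y, u(c)))/4 = C1 - c


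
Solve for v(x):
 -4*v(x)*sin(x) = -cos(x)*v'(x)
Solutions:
 v(x) = C1/cos(x)^4


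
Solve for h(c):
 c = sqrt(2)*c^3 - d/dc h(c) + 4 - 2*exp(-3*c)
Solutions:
 h(c) = C1 + sqrt(2)*c^4/4 - c^2/2 + 4*c + 2*exp(-3*c)/3


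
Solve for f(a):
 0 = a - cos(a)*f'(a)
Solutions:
 f(a) = C1 + Integral(a/cos(a), a)


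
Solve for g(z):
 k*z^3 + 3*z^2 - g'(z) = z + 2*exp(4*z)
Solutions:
 g(z) = C1 + k*z^4/4 + z^3 - z^2/2 - exp(4*z)/2


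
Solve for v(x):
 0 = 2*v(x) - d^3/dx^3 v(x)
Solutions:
 v(x) = C3*exp(2^(1/3)*x) + (C1*sin(2^(1/3)*sqrt(3)*x/2) + C2*cos(2^(1/3)*sqrt(3)*x/2))*exp(-2^(1/3)*x/2)


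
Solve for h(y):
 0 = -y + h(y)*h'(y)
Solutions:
 h(y) = -sqrt(C1 + y^2)
 h(y) = sqrt(C1 + y^2)


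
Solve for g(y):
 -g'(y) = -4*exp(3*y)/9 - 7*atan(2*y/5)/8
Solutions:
 g(y) = C1 + 7*y*atan(2*y/5)/8 + 4*exp(3*y)/27 - 35*log(4*y^2 + 25)/32


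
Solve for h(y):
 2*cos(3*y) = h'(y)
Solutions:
 h(y) = C1 + 2*sin(3*y)/3


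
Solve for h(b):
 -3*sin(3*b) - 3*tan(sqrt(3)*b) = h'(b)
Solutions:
 h(b) = C1 + sqrt(3)*log(cos(sqrt(3)*b)) + cos(3*b)


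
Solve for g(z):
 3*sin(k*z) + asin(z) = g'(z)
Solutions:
 g(z) = C1 + z*asin(z) + sqrt(1 - z^2) + 3*Piecewise((-cos(k*z)/k, Ne(k, 0)), (0, True))


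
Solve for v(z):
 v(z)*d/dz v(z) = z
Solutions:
 v(z) = -sqrt(C1 + z^2)
 v(z) = sqrt(C1 + z^2)


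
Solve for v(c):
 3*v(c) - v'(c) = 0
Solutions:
 v(c) = C1*exp(3*c)


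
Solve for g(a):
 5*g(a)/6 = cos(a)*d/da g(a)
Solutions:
 g(a) = C1*(sin(a) + 1)^(5/12)/(sin(a) - 1)^(5/12)


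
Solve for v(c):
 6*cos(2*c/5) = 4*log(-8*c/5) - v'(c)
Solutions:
 v(c) = C1 + 4*c*log(-c) - 4*c*log(5) - 4*c + 12*c*log(2) - 15*sin(2*c/5)


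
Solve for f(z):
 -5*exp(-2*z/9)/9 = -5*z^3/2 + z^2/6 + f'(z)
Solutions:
 f(z) = C1 + 5*z^4/8 - z^3/18 + 5*exp(-2*z/9)/2


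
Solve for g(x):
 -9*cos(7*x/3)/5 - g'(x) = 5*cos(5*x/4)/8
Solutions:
 g(x) = C1 - sin(5*x/4)/2 - 27*sin(7*x/3)/35


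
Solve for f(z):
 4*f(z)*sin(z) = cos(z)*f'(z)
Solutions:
 f(z) = C1/cos(z)^4


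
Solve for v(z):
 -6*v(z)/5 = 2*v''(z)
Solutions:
 v(z) = C1*sin(sqrt(15)*z/5) + C2*cos(sqrt(15)*z/5)


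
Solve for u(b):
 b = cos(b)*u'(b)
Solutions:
 u(b) = C1 + Integral(b/cos(b), b)


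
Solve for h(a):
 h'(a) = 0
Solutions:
 h(a) = C1


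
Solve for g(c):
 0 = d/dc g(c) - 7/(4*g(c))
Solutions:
 g(c) = -sqrt(C1 + 14*c)/2
 g(c) = sqrt(C1 + 14*c)/2


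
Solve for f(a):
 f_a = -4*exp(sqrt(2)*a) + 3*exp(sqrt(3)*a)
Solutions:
 f(a) = C1 - 2*sqrt(2)*exp(sqrt(2)*a) + sqrt(3)*exp(sqrt(3)*a)


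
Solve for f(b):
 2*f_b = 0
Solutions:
 f(b) = C1


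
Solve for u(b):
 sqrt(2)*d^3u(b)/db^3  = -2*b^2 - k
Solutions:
 u(b) = C1 + C2*b + C3*b^2 - sqrt(2)*b^5/60 - sqrt(2)*b^3*k/12


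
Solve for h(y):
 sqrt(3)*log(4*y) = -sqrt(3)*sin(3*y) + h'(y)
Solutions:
 h(y) = C1 + sqrt(3)*y*(log(y) - 1) + 2*sqrt(3)*y*log(2) - sqrt(3)*cos(3*y)/3


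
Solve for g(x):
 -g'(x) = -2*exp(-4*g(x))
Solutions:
 g(x) = log(-I*(C1 + 8*x)^(1/4))
 g(x) = log(I*(C1 + 8*x)^(1/4))
 g(x) = log(-(C1 + 8*x)^(1/4))
 g(x) = log(C1 + 8*x)/4


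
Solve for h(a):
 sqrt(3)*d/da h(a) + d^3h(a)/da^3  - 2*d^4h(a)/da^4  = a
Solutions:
 h(a) = C1 + C2*exp(a*(-(1 + 54*sqrt(3) + sqrt(-1 + (1 + 54*sqrt(3))^2))^(1/3) - 1/(1 + 54*sqrt(3) + sqrt(-1 + (1 + 54*sqrt(3))^2))^(1/3) + 2)/12)*sin(sqrt(3)*a*(-(1 + 54*sqrt(3) + sqrt(-1 + (1 + 54*sqrt(3))^2))^(1/3) + (1 + 54*sqrt(3) + sqrt(-1 + (1 + 54*sqrt(3))^2))^(-1/3))/12) + C3*exp(a*(-(1 + 54*sqrt(3) + sqrt(-1 + (1 + 54*sqrt(3))^2))^(1/3) - 1/(1 + 54*sqrt(3) + sqrt(-1 + (1 + 54*sqrt(3))^2))^(1/3) + 2)/12)*cos(sqrt(3)*a*(-(1 + 54*sqrt(3) + sqrt(-1 + (1 + 54*sqrt(3))^2))^(1/3) + (1 + 54*sqrt(3) + sqrt(-1 + (1 + 54*sqrt(3))^2))^(-1/3))/12) + C4*exp(a*((1 + 54*sqrt(3) + sqrt(-1 + (1 + 54*sqrt(3))^2))^(-1/3) + 1 + (1 + 54*sqrt(3) + sqrt(-1 + (1 + 54*sqrt(3))^2))^(1/3))/6) + sqrt(3)*a^2/6


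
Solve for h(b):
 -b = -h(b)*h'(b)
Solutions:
 h(b) = -sqrt(C1 + b^2)
 h(b) = sqrt(C1 + b^2)


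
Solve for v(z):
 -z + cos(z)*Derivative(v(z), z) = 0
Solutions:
 v(z) = C1 + Integral(z/cos(z), z)


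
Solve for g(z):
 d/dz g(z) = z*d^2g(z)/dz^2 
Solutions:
 g(z) = C1 + C2*z^2


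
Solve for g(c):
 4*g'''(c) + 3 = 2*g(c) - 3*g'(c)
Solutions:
 g(c) = C3*exp(c/2) + (C1*sin(sqrt(15)*c/4) + C2*cos(sqrt(15)*c/4))*exp(-c/4) + 3/2


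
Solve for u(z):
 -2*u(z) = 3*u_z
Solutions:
 u(z) = C1*exp(-2*z/3)


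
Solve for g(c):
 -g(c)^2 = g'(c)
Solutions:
 g(c) = 1/(C1 + c)


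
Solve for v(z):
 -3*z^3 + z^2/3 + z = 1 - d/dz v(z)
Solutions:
 v(z) = C1 + 3*z^4/4 - z^3/9 - z^2/2 + z


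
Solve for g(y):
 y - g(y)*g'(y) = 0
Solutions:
 g(y) = -sqrt(C1 + y^2)
 g(y) = sqrt(C1 + y^2)


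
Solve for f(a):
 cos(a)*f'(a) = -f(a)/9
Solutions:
 f(a) = C1*(sin(a) - 1)^(1/18)/(sin(a) + 1)^(1/18)


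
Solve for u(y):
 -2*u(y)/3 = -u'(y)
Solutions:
 u(y) = C1*exp(2*y/3)


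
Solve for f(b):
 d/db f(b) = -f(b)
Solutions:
 f(b) = C1*exp(-b)


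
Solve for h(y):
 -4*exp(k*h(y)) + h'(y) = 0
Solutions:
 h(y) = Piecewise((log(-1/(C1*k + 4*k*y))/k, Ne(k, 0)), (nan, True))
 h(y) = Piecewise((C1 + 4*y, Eq(k, 0)), (nan, True))


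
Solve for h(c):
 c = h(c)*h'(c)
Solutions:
 h(c) = -sqrt(C1 + c^2)
 h(c) = sqrt(C1 + c^2)


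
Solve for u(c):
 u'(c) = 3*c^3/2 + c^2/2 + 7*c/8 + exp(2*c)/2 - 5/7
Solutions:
 u(c) = C1 + 3*c^4/8 + c^3/6 + 7*c^2/16 - 5*c/7 + exp(2*c)/4


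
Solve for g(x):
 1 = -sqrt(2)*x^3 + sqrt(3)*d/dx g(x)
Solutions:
 g(x) = C1 + sqrt(6)*x^4/12 + sqrt(3)*x/3


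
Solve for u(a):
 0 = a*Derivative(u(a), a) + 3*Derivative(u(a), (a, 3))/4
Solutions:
 u(a) = C1 + Integral(C2*airyai(-6^(2/3)*a/3) + C3*airybi(-6^(2/3)*a/3), a)


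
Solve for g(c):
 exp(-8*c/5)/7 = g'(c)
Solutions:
 g(c) = C1 - 5*exp(-8*c/5)/56


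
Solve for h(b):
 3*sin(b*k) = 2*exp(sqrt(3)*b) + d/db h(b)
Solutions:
 h(b) = C1 - 2*sqrt(3)*exp(sqrt(3)*b)/3 - 3*cos(b*k)/k


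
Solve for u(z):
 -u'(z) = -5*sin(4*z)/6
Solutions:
 u(z) = C1 - 5*cos(4*z)/24


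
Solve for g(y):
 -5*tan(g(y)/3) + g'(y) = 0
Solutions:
 g(y) = -3*asin(C1*exp(5*y/3)) + 3*pi
 g(y) = 3*asin(C1*exp(5*y/3))


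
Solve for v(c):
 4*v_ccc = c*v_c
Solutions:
 v(c) = C1 + Integral(C2*airyai(2^(1/3)*c/2) + C3*airybi(2^(1/3)*c/2), c)


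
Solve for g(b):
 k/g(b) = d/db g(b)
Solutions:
 g(b) = -sqrt(C1 + 2*b*k)
 g(b) = sqrt(C1 + 2*b*k)


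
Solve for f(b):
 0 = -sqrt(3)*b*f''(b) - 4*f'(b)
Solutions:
 f(b) = C1 + C2*b^(1 - 4*sqrt(3)/3)


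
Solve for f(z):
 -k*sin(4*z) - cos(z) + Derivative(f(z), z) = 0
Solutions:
 f(z) = C1 - k*cos(4*z)/4 + sin(z)


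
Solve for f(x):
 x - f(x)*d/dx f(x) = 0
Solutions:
 f(x) = -sqrt(C1 + x^2)
 f(x) = sqrt(C1 + x^2)


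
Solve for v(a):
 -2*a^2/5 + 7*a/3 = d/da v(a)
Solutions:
 v(a) = C1 - 2*a^3/15 + 7*a^2/6


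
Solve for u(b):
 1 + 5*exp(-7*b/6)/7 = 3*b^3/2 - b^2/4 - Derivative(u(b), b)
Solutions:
 u(b) = C1 + 3*b^4/8 - b^3/12 - b + 30*exp(-7*b/6)/49


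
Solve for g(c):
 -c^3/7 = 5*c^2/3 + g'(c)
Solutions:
 g(c) = C1 - c^4/28 - 5*c^3/9


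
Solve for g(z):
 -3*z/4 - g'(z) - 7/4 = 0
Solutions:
 g(z) = C1 - 3*z^2/8 - 7*z/4


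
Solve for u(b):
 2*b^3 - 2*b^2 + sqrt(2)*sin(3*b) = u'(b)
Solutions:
 u(b) = C1 + b^4/2 - 2*b^3/3 - sqrt(2)*cos(3*b)/3


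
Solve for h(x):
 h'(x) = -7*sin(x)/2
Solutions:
 h(x) = C1 + 7*cos(x)/2


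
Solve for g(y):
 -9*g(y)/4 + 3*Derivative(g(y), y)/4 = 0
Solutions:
 g(y) = C1*exp(3*y)


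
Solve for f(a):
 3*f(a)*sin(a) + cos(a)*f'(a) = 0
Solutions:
 f(a) = C1*cos(a)^3


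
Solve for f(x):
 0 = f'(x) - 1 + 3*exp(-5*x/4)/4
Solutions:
 f(x) = C1 + x + 3*exp(-5*x/4)/5


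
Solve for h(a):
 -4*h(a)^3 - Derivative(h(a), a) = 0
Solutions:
 h(a) = -sqrt(2)*sqrt(-1/(C1 - 4*a))/2
 h(a) = sqrt(2)*sqrt(-1/(C1 - 4*a))/2


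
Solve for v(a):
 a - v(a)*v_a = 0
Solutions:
 v(a) = -sqrt(C1 + a^2)
 v(a) = sqrt(C1 + a^2)


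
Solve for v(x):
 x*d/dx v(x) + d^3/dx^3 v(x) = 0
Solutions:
 v(x) = C1 + Integral(C2*airyai(-x) + C3*airybi(-x), x)


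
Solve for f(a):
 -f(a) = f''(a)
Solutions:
 f(a) = C1*sin(a) + C2*cos(a)


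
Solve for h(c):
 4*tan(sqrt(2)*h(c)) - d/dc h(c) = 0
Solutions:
 h(c) = sqrt(2)*(pi - asin(C1*exp(4*sqrt(2)*c)))/2
 h(c) = sqrt(2)*asin(C1*exp(4*sqrt(2)*c))/2


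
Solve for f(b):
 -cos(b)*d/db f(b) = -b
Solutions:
 f(b) = C1 + Integral(b/cos(b), b)


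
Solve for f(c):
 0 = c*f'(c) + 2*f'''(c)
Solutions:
 f(c) = C1 + Integral(C2*airyai(-2^(2/3)*c/2) + C3*airybi(-2^(2/3)*c/2), c)


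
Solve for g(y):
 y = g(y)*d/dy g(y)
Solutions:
 g(y) = -sqrt(C1 + y^2)
 g(y) = sqrt(C1 + y^2)


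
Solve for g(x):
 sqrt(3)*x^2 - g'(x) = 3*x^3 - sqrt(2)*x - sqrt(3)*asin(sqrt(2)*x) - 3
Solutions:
 g(x) = C1 - 3*x^4/4 + sqrt(3)*x^3/3 + sqrt(2)*x^2/2 + 3*x + sqrt(3)*(x*asin(sqrt(2)*x) + sqrt(2)*sqrt(1 - 2*x^2)/2)


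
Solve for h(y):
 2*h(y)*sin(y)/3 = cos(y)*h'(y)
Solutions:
 h(y) = C1/cos(y)^(2/3)


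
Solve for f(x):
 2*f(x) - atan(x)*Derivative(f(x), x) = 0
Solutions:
 f(x) = C1*exp(2*Integral(1/atan(x), x))


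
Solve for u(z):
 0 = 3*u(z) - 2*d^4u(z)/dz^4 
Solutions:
 u(z) = C1*exp(-2^(3/4)*3^(1/4)*z/2) + C2*exp(2^(3/4)*3^(1/4)*z/2) + C3*sin(2^(3/4)*3^(1/4)*z/2) + C4*cos(2^(3/4)*3^(1/4)*z/2)


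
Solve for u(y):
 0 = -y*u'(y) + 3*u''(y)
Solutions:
 u(y) = C1 + C2*erfi(sqrt(6)*y/6)


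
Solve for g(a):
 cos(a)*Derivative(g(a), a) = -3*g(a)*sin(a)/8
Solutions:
 g(a) = C1*cos(a)^(3/8)


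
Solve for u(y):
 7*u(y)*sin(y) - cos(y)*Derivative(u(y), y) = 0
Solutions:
 u(y) = C1/cos(y)^7


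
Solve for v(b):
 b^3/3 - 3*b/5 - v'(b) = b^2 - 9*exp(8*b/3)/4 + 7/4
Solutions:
 v(b) = C1 + b^4/12 - b^3/3 - 3*b^2/10 - 7*b/4 + 27*exp(8*b/3)/32


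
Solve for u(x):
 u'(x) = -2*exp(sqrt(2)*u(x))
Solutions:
 u(x) = sqrt(2)*(2*log(1/(C1 + 2*x)) - log(2))/4


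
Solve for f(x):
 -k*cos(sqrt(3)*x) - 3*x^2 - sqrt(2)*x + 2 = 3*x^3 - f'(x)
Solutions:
 f(x) = C1 + sqrt(3)*k*sin(sqrt(3)*x)/3 + 3*x^4/4 + x^3 + sqrt(2)*x^2/2 - 2*x


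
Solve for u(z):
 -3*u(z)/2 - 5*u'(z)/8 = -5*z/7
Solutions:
 u(z) = C1*exp(-12*z/5) + 10*z/21 - 25/126


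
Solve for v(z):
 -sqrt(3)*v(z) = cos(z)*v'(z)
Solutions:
 v(z) = C1*(sin(z) - 1)^(sqrt(3)/2)/(sin(z) + 1)^(sqrt(3)/2)


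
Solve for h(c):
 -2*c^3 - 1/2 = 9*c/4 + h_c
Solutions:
 h(c) = C1 - c^4/2 - 9*c^2/8 - c/2


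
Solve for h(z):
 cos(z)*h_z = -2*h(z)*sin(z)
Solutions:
 h(z) = C1*cos(z)^2


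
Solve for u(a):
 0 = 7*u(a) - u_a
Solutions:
 u(a) = C1*exp(7*a)


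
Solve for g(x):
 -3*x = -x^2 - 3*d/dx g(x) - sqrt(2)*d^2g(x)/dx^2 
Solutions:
 g(x) = C1 + C2*exp(-3*sqrt(2)*x/2) - x^3/9 + sqrt(2)*x^2/9 + x^2/2 - sqrt(2)*x/3 - 4*x/27


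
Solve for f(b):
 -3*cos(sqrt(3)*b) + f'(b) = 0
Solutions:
 f(b) = C1 + sqrt(3)*sin(sqrt(3)*b)


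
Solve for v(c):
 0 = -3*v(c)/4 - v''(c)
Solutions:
 v(c) = C1*sin(sqrt(3)*c/2) + C2*cos(sqrt(3)*c/2)


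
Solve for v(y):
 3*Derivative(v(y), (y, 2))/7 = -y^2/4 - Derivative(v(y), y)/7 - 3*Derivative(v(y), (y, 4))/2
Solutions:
 v(y) = C1 + C2*exp(-21^(1/3)*y*(-(21 + sqrt(609))^(1/3) + 2*21^(1/3)/(21 + sqrt(609))^(1/3))/42)*sin(3^(1/6)*7^(1/3)*y*(6*7^(1/3)/(21 + sqrt(609))^(1/3) + 3^(2/3)*(21 + sqrt(609))^(1/3))/42) + C3*exp(-21^(1/3)*y*(-(21 + sqrt(609))^(1/3) + 2*21^(1/3)/(21 + sqrt(609))^(1/3))/42)*cos(3^(1/6)*7^(1/3)*y*(6*7^(1/3)/(21 + sqrt(609))^(1/3) + 3^(2/3)*(21 + sqrt(609))^(1/3))/42) + C4*exp(21^(1/3)*y*(-(21 + sqrt(609))^(1/3) + 2*21^(1/3)/(21 + sqrt(609))^(1/3))/21) - 7*y^3/12 + 21*y^2/4 - 63*y/2


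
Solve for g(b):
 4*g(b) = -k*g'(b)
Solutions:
 g(b) = C1*exp(-4*b/k)


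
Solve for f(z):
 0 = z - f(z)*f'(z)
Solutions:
 f(z) = -sqrt(C1 + z^2)
 f(z) = sqrt(C1 + z^2)


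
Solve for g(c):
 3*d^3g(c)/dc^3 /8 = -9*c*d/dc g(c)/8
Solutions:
 g(c) = C1 + Integral(C2*airyai(-3^(1/3)*c) + C3*airybi(-3^(1/3)*c), c)


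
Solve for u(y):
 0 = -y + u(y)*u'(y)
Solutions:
 u(y) = -sqrt(C1 + y^2)
 u(y) = sqrt(C1 + y^2)


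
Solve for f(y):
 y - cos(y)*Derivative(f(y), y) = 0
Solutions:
 f(y) = C1 + Integral(y/cos(y), y)


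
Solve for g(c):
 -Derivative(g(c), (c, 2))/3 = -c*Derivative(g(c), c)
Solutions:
 g(c) = C1 + C2*erfi(sqrt(6)*c/2)


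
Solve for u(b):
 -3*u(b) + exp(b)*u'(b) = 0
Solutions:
 u(b) = C1*exp(-3*exp(-b))


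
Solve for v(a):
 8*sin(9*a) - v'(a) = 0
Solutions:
 v(a) = C1 - 8*cos(9*a)/9


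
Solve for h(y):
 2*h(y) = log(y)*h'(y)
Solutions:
 h(y) = C1*exp(2*li(y))


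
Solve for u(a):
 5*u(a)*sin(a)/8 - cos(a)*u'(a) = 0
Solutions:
 u(a) = C1/cos(a)^(5/8)


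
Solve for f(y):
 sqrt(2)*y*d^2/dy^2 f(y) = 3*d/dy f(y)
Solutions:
 f(y) = C1 + C2*y^(1 + 3*sqrt(2)/2)


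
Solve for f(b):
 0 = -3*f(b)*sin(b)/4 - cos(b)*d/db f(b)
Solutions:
 f(b) = C1*cos(b)^(3/4)


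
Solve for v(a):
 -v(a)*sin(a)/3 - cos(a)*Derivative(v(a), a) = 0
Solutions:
 v(a) = C1*cos(a)^(1/3)


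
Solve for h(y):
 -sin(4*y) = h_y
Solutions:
 h(y) = C1 + cos(4*y)/4


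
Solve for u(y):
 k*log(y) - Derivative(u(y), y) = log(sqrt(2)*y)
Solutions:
 u(y) = C1 + k*y*log(y) - k*y - y*log(y) - y*log(2)/2 + y


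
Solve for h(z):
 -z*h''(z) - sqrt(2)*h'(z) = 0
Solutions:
 h(z) = C1 + C2*z^(1 - sqrt(2))


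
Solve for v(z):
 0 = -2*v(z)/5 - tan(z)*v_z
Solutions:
 v(z) = C1/sin(z)^(2/5)


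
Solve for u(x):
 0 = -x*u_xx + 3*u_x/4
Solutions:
 u(x) = C1 + C2*x^(7/4)


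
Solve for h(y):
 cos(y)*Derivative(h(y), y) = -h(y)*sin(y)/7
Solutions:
 h(y) = C1*cos(y)^(1/7)


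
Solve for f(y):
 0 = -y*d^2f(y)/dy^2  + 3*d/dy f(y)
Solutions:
 f(y) = C1 + C2*y^4


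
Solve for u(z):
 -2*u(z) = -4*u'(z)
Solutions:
 u(z) = C1*exp(z/2)


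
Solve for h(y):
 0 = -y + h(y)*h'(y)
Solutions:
 h(y) = -sqrt(C1 + y^2)
 h(y) = sqrt(C1 + y^2)


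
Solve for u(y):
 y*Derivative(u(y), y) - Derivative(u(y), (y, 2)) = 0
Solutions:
 u(y) = C1 + C2*erfi(sqrt(2)*y/2)


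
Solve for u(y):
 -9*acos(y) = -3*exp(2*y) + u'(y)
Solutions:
 u(y) = C1 - 9*y*acos(y) + 9*sqrt(1 - y^2) + 3*exp(2*y)/2


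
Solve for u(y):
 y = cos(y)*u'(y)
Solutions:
 u(y) = C1 + Integral(y/cos(y), y)


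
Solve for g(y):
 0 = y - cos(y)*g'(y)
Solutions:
 g(y) = C1 + Integral(y/cos(y), y)


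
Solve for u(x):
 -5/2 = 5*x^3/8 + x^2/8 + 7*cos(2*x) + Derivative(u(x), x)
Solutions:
 u(x) = C1 - 5*x^4/32 - x^3/24 - 5*x/2 - 7*sin(x)*cos(x)


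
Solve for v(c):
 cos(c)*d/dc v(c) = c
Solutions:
 v(c) = C1 + Integral(c/cos(c), c)


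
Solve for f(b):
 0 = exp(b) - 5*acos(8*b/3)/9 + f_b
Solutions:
 f(b) = C1 + 5*b*acos(8*b/3)/9 - 5*sqrt(9 - 64*b^2)/72 - exp(b)


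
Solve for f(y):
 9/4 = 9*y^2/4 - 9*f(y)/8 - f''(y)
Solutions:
 f(y) = C1*sin(3*sqrt(2)*y/4) + C2*cos(3*sqrt(2)*y/4) + 2*y^2 - 50/9


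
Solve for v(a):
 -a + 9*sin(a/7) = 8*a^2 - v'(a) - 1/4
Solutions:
 v(a) = C1 + 8*a^3/3 + a^2/2 - a/4 + 63*cos(a/7)


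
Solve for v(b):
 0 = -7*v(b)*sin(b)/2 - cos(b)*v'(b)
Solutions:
 v(b) = C1*cos(b)^(7/2)


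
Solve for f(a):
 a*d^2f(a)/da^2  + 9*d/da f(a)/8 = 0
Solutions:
 f(a) = C1 + C2/a^(1/8)


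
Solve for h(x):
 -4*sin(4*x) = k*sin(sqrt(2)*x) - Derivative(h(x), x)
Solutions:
 h(x) = C1 - sqrt(2)*k*cos(sqrt(2)*x)/2 - cos(4*x)


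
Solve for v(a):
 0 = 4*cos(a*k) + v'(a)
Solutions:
 v(a) = C1 - 4*sin(a*k)/k


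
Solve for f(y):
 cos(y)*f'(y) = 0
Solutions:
 f(y) = C1


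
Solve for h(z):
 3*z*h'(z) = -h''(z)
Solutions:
 h(z) = C1 + C2*erf(sqrt(6)*z/2)


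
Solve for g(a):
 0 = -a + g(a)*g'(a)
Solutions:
 g(a) = -sqrt(C1 + a^2)
 g(a) = sqrt(C1 + a^2)


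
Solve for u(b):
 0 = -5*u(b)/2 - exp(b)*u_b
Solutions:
 u(b) = C1*exp(5*exp(-b)/2)


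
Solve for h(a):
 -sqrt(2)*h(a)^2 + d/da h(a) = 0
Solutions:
 h(a) = -1/(C1 + sqrt(2)*a)


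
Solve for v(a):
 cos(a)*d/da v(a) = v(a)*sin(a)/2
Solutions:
 v(a) = C1/sqrt(cos(a))


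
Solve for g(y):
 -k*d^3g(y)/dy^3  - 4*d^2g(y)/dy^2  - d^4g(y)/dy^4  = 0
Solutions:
 g(y) = C1 + C2*y + C3*exp(y*(-k + sqrt(k^2 - 16))/2) + C4*exp(-y*(k + sqrt(k^2 - 16))/2)


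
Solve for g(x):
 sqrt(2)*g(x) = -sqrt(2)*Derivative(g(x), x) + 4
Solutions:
 g(x) = C1*exp(-x) + 2*sqrt(2)


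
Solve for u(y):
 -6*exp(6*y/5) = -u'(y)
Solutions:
 u(y) = C1 + 5*exp(6*y/5)


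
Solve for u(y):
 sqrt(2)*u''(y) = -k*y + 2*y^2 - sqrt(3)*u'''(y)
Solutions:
 u(y) = C1 + C2*y + C3*exp(-sqrt(6)*y/3) + sqrt(2)*y^4/12 + y^3*(-sqrt(2)*k - 4*sqrt(3))/12 + y^2*(sqrt(3)*k + 6*sqrt(2))/4


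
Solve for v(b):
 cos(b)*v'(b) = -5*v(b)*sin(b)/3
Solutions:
 v(b) = C1*cos(b)^(5/3)


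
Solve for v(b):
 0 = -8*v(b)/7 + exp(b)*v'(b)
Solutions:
 v(b) = C1*exp(-8*exp(-b)/7)


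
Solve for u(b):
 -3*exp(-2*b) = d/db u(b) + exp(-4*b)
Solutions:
 u(b) = C1 + 3*exp(-2*b)/2 + exp(-4*b)/4


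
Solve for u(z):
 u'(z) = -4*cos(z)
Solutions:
 u(z) = C1 - 4*sin(z)


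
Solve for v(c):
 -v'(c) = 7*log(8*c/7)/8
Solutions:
 v(c) = C1 - 7*c*log(c)/8 - 21*c*log(2)/8 + 7*c/8 + 7*c*log(7)/8


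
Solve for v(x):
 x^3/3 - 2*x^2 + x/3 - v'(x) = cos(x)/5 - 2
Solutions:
 v(x) = C1 + x^4/12 - 2*x^3/3 + x^2/6 + 2*x - sin(x)/5


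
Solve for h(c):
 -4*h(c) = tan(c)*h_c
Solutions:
 h(c) = C1/sin(c)^4


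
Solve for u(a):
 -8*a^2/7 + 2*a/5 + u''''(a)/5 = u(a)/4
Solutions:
 u(a) = C1*exp(-sqrt(2)*5^(1/4)*a/2) + C2*exp(sqrt(2)*5^(1/4)*a/2) + C3*sin(sqrt(2)*5^(1/4)*a/2) + C4*cos(sqrt(2)*5^(1/4)*a/2) - 32*a^2/7 + 8*a/5


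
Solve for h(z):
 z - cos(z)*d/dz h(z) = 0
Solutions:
 h(z) = C1 + Integral(z/cos(z), z)


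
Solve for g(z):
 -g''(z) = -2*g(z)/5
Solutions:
 g(z) = C1*exp(-sqrt(10)*z/5) + C2*exp(sqrt(10)*z/5)


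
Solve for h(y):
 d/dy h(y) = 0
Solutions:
 h(y) = C1


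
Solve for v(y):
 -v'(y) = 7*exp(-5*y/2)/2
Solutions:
 v(y) = C1 + 7*exp(-5*y/2)/5


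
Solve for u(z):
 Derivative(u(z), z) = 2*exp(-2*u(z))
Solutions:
 u(z) = log(-sqrt(C1 + 4*z))
 u(z) = log(C1 + 4*z)/2


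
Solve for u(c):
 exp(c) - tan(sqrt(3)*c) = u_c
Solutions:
 u(c) = C1 + exp(c) + sqrt(3)*log(cos(sqrt(3)*c))/3


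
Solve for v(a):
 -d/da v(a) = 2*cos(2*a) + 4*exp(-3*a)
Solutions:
 v(a) = C1 - sin(2*a) + 4*exp(-3*a)/3


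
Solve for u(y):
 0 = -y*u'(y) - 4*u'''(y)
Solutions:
 u(y) = C1 + Integral(C2*airyai(-2^(1/3)*y/2) + C3*airybi(-2^(1/3)*y/2), y)


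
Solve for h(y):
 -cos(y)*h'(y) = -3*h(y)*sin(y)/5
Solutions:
 h(y) = C1/cos(y)^(3/5)


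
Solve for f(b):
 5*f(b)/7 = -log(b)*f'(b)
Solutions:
 f(b) = C1*exp(-5*li(b)/7)


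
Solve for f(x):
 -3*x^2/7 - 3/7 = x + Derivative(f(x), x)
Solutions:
 f(x) = C1 - x^3/7 - x^2/2 - 3*x/7


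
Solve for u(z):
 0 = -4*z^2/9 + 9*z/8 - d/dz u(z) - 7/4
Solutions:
 u(z) = C1 - 4*z^3/27 + 9*z^2/16 - 7*z/4


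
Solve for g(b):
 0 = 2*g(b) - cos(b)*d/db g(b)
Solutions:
 g(b) = C1*(sin(b) + 1)/(sin(b) - 1)


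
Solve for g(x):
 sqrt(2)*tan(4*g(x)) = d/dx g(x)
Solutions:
 g(x) = -asin(C1*exp(4*sqrt(2)*x))/4 + pi/4
 g(x) = asin(C1*exp(4*sqrt(2)*x))/4


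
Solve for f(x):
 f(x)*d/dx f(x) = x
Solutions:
 f(x) = -sqrt(C1 + x^2)
 f(x) = sqrt(C1 + x^2)


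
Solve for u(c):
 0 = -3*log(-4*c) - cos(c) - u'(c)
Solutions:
 u(c) = C1 - 3*c*log(-c) - 6*c*log(2) + 3*c - sin(c)


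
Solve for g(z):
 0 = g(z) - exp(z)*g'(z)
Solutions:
 g(z) = C1*exp(-exp(-z))


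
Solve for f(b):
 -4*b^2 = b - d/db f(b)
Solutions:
 f(b) = C1 + 4*b^3/3 + b^2/2


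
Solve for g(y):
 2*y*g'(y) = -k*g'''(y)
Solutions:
 g(y) = C1 + Integral(C2*airyai(2^(1/3)*y*(-1/k)^(1/3)) + C3*airybi(2^(1/3)*y*(-1/k)^(1/3)), y)


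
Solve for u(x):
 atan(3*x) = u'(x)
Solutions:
 u(x) = C1 + x*atan(3*x) - log(9*x^2 + 1)/6


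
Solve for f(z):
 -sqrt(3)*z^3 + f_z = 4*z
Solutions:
 f(z) = C1 + sqrt(3)*z^4/4 + 2*z^2


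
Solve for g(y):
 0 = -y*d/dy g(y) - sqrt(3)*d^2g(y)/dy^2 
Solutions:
 g(y) = C1 + C2*erf(sqrt(2)*3^(3/4)*y/6)


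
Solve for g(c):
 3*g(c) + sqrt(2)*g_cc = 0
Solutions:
 g(c) = C1*sin(2^(3/4)*sqrt(3)*c/2) + C2*cos(2^(3/4)*sqrt(3)*c/2)


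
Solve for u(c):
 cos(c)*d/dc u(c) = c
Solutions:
 u(c) = C1 + Integral(c/cos(c), c)


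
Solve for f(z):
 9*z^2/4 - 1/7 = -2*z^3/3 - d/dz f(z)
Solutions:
 f(z) = C1 - z^4/6 - 3*z^3/4 + z/7


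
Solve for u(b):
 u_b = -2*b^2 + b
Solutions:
 u(b) = C1 - 2*b^3/3 + b^2/2


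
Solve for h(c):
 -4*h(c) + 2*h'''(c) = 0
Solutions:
 h(c) = C3*exp(2^(1/3)*c) + (C1*sin(2^(1/3)*sqrt(3)*c/2) + C2*cos(2^(1/3)*sqrt(3)*c/2))*exp(-2^(1/3)*c/2)


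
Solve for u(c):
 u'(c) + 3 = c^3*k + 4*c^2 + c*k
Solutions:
 u(c) = C1 + c^4*k/4 + 4*c^3/3 + c^2*k/2 - 3*c


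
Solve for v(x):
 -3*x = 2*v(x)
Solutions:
 v(x) = -3*x/2


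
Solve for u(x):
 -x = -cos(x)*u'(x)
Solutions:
 u(x) = C1 + Integral(x/cos(x), x)


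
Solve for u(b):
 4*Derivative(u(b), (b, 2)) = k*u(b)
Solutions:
 u(b) = C1*exp(-b*sqrt(k)/2) + C2*exp(b*sqrt(k)/2)


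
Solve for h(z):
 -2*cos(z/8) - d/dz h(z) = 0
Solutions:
 h(z) = C1 - 16*sin(z/8)


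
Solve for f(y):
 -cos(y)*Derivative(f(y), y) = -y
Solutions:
 f(y) = C1 + Integral(y/cos(y), y)


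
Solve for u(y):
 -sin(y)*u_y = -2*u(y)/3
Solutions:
 u(y) = C1*(cos(y) - 1)^(1/3)/(cos(y) + 1)^(1/3)


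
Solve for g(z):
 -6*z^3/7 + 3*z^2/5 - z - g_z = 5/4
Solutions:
 g(z) = C1 - 3*z^4/14 + z^3/5 - z^2/2 - 5*z/4


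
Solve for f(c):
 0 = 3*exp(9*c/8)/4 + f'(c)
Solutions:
 f(c) = C1 - 2*exp(9*c/8)/3


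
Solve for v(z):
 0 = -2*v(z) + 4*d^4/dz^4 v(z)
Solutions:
 v(z) = C1*exp(-2^(3/4)*z/2) + C2*exp(2^(3/4)*z/2) + C3*sin(2^(3/4)*z/2) + C4*cos(2^(3/4)*z/2)


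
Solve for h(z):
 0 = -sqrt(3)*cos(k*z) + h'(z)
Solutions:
 h(z) = C1 + sqrt(3)*sin(k*z)/k


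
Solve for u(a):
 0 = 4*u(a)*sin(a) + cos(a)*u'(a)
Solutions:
 u(a) = C1*cos(a)^4


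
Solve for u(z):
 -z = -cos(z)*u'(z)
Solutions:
 u(z) = C1 + Integral(z/cos(z), z)


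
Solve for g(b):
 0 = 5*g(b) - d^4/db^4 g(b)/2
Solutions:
 g(b) = C1*exp(-10^(1/4)*b) + C2*exp(10^(1/4)*b) + C3*sin(10^(1/4)*b) + C4*cos(10^(1/4)*b)


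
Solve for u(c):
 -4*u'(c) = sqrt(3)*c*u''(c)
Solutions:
 u(c) = C1 + C2*c^(1 - 4*sqrt(3)/3)


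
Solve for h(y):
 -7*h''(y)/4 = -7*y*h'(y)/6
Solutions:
 h(y) = C1 + C2*erfi(sqrt(3)*y/3)


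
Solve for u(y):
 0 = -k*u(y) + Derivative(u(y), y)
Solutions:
 u(y) = C1*exp(k*y)


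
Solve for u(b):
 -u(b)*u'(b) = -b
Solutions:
 u(b) = -sqrt(C1 + b^2)
 u(b) = sqrt(C1 + b^2)


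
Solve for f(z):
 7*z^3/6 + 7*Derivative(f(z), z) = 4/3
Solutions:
 f(z) = C1 - z^4/24 + 4*z/21


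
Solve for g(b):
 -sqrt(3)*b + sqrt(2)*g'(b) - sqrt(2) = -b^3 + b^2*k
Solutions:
 g(b) = C1 - sqrt(2)*b^4/8 + sqrt(2)*b^3*k/6 + sqrt(6)*b^2/4 + b


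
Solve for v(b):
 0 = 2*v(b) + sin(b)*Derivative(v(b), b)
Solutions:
 v(b) = C1*(cos(b) + 1)/(cos(b) - 1)


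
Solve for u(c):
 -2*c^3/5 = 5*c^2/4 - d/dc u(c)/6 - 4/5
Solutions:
 u(c) = C1 + 3*c^4/5 + 5*c^3/2 - 24*c/5


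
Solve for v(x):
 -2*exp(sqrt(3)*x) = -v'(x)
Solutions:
 v(x) = C1 + 2*sqrt(3)*exp(sqrt(3)*x)/3


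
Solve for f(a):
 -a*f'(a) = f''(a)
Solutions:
 f(a) = C1 + C2*erf(sqrt(2)*a/2)


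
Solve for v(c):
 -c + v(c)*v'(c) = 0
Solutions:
 v(c) = -sqrt(C1 + c^2)
 v(c) = sqrt(C1 + c^2)


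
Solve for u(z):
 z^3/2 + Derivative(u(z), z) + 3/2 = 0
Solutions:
 u(z) = C1 - z^4/8 - 3*z/2


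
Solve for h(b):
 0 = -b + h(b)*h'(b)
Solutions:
 h(b) = -sqrt(C1 + b^2)
 h(b) = sqrt(C1 + b^2)


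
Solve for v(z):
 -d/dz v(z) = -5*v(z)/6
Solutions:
 v(z) = C1*exp(5*z/6)


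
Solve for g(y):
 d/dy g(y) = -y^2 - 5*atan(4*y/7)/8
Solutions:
 g(y) = C1 - y^3/3 - 5*y*atan(4*y/7)/8 + 35*log(16*y^2 + 49)/64


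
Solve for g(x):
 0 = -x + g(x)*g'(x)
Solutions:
 g(x) = -sqrt(C1 + x^2)
 g(x) = sqrt(C1 + x^2)


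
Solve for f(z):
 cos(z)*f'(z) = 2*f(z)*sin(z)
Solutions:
 f(z) = C1/cos(z)^2


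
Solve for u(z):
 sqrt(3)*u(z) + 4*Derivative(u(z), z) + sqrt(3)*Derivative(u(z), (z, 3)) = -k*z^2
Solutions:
 u(z) = C1*exp(2^(1/3)*z*(-8*sqrt(3)/(27 + sqrt(3)*sqrt(243 + 256*sqrt(3)))^(1/3) + 2^(1/3)*(27 + sqrt(3)*sqrt(243 + 256*sqrt(3)))^(1/3))/12)*sin(2^(1/3)*z*(2/(27 + sqrt(3)*sqrt(243 + 256*sqrt(3)))^(1/3) + 2^(1/3)*sqrt(3)*(27 + sqrt(3)*sqrt(243 + 256*sqrt(3)))^(1/3)/12)) + C2*exp(2^(1/3)*z*(-8*sqrt(3)/(27 + sqrt(3)*sqrt(243 + 256*sqrt(3)))^(1/3) + 2^(1/3)*(27 + sqrt(3)*sqrt(243 + 256*sqrt(3)))^(1/3))/12)*cos(2^(1/3)*z*(2/(27 + sqrt(3)*sqrt(243 + 256*sqrt(3)))^(1/3) + 2^(1/3)*sqrt(3)*(27 + sqrt(3)*sqrt(243 + 256*sqrt(3)))^(1/3)/12)) + C3*exp(-2^(1/3)*z*(-8*sqrt(3)/(27 + sqrt(3)*sqrt(243 + 256*sqrt(3)))^(1/3) + 2^(1/3)*(27 + sqrt(3)*sqrt(243 + 256*sqrt(3)))^(1/3))/6) - sqrt(3)*k*z^2/3 + 8*k*z/3 - 32*sqrt(3)*k/9


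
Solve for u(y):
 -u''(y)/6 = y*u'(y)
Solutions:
 u(y) = C1 + C2*erf(sqrt(3)*y)


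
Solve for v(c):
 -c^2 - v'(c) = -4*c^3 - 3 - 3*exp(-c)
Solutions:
 v(c) = C1 + c^4 - c^3/3 + 3*c - 3*exp(-c)


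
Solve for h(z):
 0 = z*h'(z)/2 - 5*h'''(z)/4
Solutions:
 h(z) = C1 + Integral(C2*airyai(2^(1/3)*5^(2/3)*z/5) + C3*airybi(2^(1/3)*5^(2/3)*z/5), z)


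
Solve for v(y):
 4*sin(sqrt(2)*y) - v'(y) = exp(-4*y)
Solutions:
 v(y) = C1 - 2*sqrt(2)*cos(sqrt(2)*y) + exp(-4*y)/4


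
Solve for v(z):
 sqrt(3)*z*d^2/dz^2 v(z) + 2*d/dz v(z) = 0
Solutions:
 v(z) = C1 + C2*z^(1 - 2*sqrt(3)/3)


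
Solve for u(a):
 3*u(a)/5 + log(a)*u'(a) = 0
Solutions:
 u(a) = C1*exp(-3*li(a)/5)


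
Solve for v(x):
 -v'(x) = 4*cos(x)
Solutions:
 v(x) = C1 - 4*sin(x)


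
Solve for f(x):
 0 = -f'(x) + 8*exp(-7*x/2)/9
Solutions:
 f(x) = C1 - 16*exp(-7*x/2)/63


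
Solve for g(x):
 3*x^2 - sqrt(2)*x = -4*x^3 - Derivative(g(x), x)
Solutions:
 g(x) = C1 - x^4 - x^3 + sqrt(2)*x^2/2


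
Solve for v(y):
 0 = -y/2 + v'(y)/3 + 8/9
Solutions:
 v(y) = C1 + 3*y^2/4 - 8*y/3


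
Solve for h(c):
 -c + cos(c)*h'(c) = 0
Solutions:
 h(c) = C1 + Integral(c/cos(c), c)


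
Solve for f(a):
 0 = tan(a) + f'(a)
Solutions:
 f(a) = C1 + log(cos(a))


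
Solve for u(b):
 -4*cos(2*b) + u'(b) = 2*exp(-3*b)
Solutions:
 u(b) = C1 + 2*sin(2*b) - 2*exp(-3*b)/3


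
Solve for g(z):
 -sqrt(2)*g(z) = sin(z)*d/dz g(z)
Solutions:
 g(z) = C1*(cos(z) + 1)^(sqrt(2)/2)/(cos(z) - 1)^(sqrt(2)/2)


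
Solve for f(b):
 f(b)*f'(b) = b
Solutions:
 f(b) = -sqrt(C1 + b^2)
 f(b) = sqrt(C1 + b^2)


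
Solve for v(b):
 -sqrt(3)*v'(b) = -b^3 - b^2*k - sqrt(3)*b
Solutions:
 v(b) = C1 + sqrt(3)*b^4/12 + sqrt(3)*b^3*k/9 + b^2/2


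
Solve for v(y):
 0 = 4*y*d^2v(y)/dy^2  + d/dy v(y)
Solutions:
 v(y) = C1 + C2*y^(3/4)


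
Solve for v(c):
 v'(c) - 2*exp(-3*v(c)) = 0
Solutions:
 v(c) = log(C1 + 6*c)/3
 v(c) = log((-3^(1/3) - 3^(5/6)*I)*(C1 + 2*c)^(1/3)/2)
 v(c) = log((-3^(1/3) + 3^(5/6)*I)*(C1 + 2*c)^(1/3)/2)


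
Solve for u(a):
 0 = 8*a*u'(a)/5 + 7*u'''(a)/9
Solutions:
 u(a) = C1 + Integral(C2*airyai(-2*105^(2/3)*a/35) + C3*airybi(-2*105^(2/3)*a/35), a)
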